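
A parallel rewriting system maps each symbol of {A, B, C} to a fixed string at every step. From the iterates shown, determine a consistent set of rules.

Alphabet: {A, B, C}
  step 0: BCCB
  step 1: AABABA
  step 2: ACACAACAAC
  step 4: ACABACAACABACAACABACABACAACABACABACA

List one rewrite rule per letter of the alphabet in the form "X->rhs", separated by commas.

  step 1 ⇒ step 2: AABABA ⇒ AC·AC·A·AC·A·AC
    A ↦ AC
    B ↦ A
  step 0 ⇒ step 1: BCCB ⇒ A·AB·AB·A
    C ↦ AB

A->AC, B->A, C->AB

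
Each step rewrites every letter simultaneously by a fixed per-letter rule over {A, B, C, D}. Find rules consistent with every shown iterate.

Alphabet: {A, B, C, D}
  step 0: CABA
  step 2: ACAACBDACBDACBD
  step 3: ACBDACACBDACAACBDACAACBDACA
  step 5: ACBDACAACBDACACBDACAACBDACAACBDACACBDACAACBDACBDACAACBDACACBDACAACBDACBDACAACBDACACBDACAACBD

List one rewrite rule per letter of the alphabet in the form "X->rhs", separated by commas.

A->AC, B->AC, C->BD, D->A

  step 2 ⇒ step 3: ACAACBDACBDACBD ⇒ AC·BD·AC·AC·BD·AC·A·AC·BD·AC·A·AC·BD·AC·A
    A ↦ AC
    B ↦ AC
    C ↦ BD
    D ↦ A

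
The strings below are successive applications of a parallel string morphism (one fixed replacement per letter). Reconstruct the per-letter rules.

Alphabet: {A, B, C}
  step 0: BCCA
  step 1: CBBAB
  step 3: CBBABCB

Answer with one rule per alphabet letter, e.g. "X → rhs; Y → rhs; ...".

  step 0 ⇒ step 1: BCCA ⇒ C·B·B·AB
    A ↦ AB
    B ↦ C
    C ↦ B

A->AB, B->C, C->B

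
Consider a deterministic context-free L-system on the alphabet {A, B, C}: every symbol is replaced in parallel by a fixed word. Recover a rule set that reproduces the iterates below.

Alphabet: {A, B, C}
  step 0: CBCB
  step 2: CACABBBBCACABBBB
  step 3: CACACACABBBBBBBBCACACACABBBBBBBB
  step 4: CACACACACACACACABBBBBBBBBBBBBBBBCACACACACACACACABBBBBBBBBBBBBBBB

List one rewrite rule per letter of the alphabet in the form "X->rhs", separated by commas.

A->CA, B->BB, C->CA

  step 3 ⇒ step 4: CACACACABBBBBBBBCACACACABBBBBBBB ⇒ CA·CA·CA·CA·CA·CA·CA·CA·BB·BB·BB·BB·BB·BB·BB·BB·CA·CA·CA·CA·CA·CA·CA·CA·BB·BB·BB·BB·BB·BB·BB·BB
    A ↦ CA
    B ↦ BB
    C ↦ CA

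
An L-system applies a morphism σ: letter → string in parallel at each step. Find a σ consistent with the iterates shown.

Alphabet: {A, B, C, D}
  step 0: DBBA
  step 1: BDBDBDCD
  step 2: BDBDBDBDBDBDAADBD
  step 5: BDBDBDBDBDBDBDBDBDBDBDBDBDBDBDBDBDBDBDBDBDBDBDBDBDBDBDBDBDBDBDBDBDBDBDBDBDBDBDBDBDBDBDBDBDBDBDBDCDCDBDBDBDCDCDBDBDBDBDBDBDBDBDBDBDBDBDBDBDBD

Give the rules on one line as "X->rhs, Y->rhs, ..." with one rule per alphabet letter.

A->CD, B->BD, C->AAD, D->BD

  step 1 ⇒ step 2: BDBDBDCD ⇒ BD·BD·BD·BD·BD·BD·AAD·BD
    B ↦ BD
    C ↦ AAD
    D ↦ BD
  step 0 ⇒ step 1: DBBA ⇒ BD·BD·BD·CD
    A ↦ CD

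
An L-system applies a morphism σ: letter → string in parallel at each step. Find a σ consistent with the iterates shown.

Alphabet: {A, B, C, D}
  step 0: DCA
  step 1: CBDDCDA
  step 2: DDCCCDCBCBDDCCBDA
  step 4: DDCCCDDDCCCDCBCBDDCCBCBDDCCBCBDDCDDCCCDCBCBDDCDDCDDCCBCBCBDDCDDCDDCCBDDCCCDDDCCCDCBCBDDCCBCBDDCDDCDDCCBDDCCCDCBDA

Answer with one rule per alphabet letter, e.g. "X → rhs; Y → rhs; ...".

  step 1 ⇒ step 2: CBDDCDA ⇒ DDC·CCD·CB·CB·DDC·CB·DA
    A ↦ DA
    B ↦ CCD
    C ↦ DDC
    D ↦ CB

A->DA, B->CCD, C->DDC, D->CB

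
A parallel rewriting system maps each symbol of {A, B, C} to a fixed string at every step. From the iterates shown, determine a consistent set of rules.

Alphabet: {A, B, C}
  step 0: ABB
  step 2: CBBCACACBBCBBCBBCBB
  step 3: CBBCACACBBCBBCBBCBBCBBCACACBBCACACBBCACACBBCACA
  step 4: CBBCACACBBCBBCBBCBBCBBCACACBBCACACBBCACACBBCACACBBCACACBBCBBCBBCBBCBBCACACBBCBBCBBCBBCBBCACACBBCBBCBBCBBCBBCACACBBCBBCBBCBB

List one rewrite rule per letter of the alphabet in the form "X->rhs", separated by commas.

A->CBB, B->CA, C->CBB

  step 3 ⇒ step 4: CBBCACACBBCBBCBBCBBCBBCACACBBCACACBBCACACBBCACA ⇒ CBB·CA·CA·CBB·CBB·CBB·CBB·CBB·CA·CA·CBB·CA·CA·CBB·CA·CA·CBB·CA·CA·CBB·CA·CA·CBB·CBB·CBB·CBB·CBB·CA·CA·CBB·CBB·CBB·CBB·CBB·CA·CA·CBB·CBB·CBB·CBB·CBB·CA·CA·CBB·CBB·CBB·CBB
    A ↦ CBB
    B ↦ CA
    C ↦ CBB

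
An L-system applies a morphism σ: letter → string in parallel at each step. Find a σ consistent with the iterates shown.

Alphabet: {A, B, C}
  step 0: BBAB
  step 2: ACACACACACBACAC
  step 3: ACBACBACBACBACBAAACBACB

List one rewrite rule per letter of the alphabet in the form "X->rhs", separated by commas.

  step 2 ⇒ step 3: ACACACACACBACAC ⇒ AC·B·AC·B·AC·B·AC·B·AC·B·AA·AC·B·AC·B
    A ↦ AC
    B ↦ AA
    C ↦ B

A->AC, B->AA, C->B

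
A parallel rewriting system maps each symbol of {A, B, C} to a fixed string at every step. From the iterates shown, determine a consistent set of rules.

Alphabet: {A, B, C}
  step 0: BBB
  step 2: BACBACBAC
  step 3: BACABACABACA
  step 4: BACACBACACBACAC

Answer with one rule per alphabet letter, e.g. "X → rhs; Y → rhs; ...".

  step 3 ⇒ step 4: BACABACABACA ⇒ BA·C·A·C·BA·C·A·C·BA·C·A·C
    A ↦ C
    B ↦ BA
    C ↦ A

A->C, B->BA, C->A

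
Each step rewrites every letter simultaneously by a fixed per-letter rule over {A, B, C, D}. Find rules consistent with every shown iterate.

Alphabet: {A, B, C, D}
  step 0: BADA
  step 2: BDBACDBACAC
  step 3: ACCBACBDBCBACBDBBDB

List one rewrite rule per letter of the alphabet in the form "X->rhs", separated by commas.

  step 2 ⇒ step 3: BDBACDBACAC ⇒ AC·CB·AC·B·DB·CB·AC·B·DB·B·DB
    A ↦ B
    B ↦ AC
    C ↦ DB
    D ↦ CB

A->B, B->AC, C->DB, D->CB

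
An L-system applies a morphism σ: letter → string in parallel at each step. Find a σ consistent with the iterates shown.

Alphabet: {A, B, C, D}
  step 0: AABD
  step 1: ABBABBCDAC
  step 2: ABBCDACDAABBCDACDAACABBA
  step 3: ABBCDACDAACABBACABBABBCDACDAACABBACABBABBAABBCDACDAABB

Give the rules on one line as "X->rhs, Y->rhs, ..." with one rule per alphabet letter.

  step 2 ⇒ step 3: ABBCDACDAABBCDACDAACABBA ⇒ ABB·CDA·CDA·A·C·ABB·A·C·ABB·ABB·CDA·CDA·A·C·ABB·A·C·ABB·ABB·A·ABB·CDA·CDA·ABB
    A ↦ ABB
    B ↦ CDA
    C ↦ A
    D ↦ C

A->ABB, B->CDA, C->A, D->C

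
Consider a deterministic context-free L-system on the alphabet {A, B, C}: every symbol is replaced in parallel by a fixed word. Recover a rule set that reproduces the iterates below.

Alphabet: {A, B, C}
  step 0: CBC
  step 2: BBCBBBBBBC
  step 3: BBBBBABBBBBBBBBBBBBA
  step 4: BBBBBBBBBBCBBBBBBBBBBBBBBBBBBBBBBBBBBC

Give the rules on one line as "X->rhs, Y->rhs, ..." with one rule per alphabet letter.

  step 3 ⇒ step 4: BBBBBABBBBBBBBBBBBBA ⇒ BB·BB·BB·BB·BB·C·BB·BB·BB·BB·BB·BB·BB·BB·BB·BB·BB·BB·BB·C
    A ↦ C
    B ↦ BB
  step 2 ⇒ step 3: BBCBBBBBBC ⇒ BB·BB·BA·BB·BB·BB·BB·BB·BB·BA
    C ↦ BA

A->C, B->BB, C->BA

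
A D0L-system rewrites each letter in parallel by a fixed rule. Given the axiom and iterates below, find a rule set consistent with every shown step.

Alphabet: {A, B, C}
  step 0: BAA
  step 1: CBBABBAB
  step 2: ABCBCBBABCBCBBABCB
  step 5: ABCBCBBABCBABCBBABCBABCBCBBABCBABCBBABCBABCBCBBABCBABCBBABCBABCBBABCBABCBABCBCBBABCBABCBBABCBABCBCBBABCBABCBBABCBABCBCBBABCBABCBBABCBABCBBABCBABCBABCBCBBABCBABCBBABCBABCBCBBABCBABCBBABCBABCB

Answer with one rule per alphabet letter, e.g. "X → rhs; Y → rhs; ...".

  step 1 ⇒ step 2: CBBABBAB ⇒ AB·CB·CB·BAB·CB·CB·BAB·CB
    A ↦ BAB
    B ↦ CB
    C ↦ AB

A->BAB, B->CB, C->AB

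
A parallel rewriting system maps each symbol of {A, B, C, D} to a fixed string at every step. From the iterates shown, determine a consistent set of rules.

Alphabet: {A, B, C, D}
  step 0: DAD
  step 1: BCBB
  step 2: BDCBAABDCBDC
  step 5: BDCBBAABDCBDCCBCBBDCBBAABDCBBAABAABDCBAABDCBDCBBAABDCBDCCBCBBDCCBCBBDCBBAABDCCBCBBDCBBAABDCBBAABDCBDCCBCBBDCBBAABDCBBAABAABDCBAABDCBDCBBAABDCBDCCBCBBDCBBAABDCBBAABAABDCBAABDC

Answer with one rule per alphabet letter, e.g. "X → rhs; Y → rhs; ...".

  step 1 ⇒ step 2: BCBB ⇒ BDC·BAA·BDC·BDC
    B ↦ BDC
    C ↦ BAA
  step 0 ⇒ step 1: DAD ⇒ B·CB·B
    A ↦ CB
  step 0 ⇒ step 1: DAD ⇒ B·CB·B
    D ↦ B

A->CB, B->BDC, C->BAA, D->B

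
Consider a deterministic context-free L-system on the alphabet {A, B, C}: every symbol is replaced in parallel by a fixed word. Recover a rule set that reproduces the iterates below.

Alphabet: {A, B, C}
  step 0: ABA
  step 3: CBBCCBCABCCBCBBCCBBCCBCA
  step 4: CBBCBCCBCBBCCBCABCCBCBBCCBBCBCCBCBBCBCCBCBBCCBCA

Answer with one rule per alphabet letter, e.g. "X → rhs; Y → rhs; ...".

A->CA, B->BC, C->CB

  step 3 ⇒ step 4: CBBCCBCABCCBCBBCCBBCCBCA ⇒ CB·BC·BC·CB·CB·BC·CB·CA·BC·CB·CB·BC·CB·BC·BC·CB·CB·BC·BC·CB·CB·BC·CB·CA
    A ↦ CA
    B ↦ BC
    C ↦ CB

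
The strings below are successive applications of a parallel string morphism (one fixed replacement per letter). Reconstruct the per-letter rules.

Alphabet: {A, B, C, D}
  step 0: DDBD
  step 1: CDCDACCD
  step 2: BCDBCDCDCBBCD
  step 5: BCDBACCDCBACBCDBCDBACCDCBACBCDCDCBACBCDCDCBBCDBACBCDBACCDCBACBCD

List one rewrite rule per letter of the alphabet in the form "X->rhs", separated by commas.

  step 1 ⇒ step 2: CDCDACCD ⇒ B·CD·B·CD·CDC·B·B·CD
    A ↦ CDC
    C ↦ B
    D ↦ CD
  step 0 ⇒ step 1: DDBD ⇒ CD·CD·AC·CD
    B ↦ AC

A->CDC, B->AC, C->B, D->CD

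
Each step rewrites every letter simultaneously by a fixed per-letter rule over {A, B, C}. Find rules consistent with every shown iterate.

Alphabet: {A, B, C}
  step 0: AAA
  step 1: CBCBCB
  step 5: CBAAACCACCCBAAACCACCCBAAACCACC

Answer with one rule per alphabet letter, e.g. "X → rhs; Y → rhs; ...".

  step 0 ⇒ step 1: AAA ⇒ CB·CB·CB
    A ↦ CB
    B ↦ CC  (constrained at step 1)
    C ↦ A  (constrained at step 1)

A->CB, B->CC, C->A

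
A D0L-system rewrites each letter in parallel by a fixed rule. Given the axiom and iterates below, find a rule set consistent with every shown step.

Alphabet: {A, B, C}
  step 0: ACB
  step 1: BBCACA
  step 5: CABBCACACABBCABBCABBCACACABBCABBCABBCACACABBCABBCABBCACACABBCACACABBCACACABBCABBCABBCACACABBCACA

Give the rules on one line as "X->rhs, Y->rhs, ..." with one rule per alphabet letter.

  step 0 ⇒ step 1: ACB ⇒ BB·CA·CA
    A ↦ BB
    B ↦ CA
    C ↦ CA

A->BB, B->CA, C->CA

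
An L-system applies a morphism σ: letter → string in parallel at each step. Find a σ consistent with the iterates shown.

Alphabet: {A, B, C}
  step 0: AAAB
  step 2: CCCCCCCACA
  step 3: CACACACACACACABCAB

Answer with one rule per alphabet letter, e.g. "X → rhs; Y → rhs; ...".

  step 2 ⇒ step 3: CCCCCCCACA ⇒ CA·CA·CA·CA·CA·CA·CA·B·CA·B
    A ↦ B
    C ↦ CA
    B ↦ CC  (constrained at step 0)

A->B, B->CC, C->CA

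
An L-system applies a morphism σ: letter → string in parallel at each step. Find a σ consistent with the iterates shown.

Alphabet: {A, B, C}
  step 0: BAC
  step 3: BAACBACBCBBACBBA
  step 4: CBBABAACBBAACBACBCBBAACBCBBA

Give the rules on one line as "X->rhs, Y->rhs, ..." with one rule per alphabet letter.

  step 3 ⇒ step 4: BAACBACBCBBACBBA ⇒ CB·BA·BA·A·CB·BA·A·CB·A·CB·CB·BA·A·CB·CB·BA
    A ↦ BA
    B ↦ CB
    C ↦ A

A->BA, B->CB, C->A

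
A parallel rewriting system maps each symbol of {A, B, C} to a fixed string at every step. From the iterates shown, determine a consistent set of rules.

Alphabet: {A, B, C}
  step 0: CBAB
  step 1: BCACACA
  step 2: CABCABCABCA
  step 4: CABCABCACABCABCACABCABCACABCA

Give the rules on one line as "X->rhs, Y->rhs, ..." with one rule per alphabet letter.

A->CA, B->CA, C->B

  step 1 ⇒ step 2: BCACACA ⇒ CA·B·CA·B·CA·B·CA
    A ↦ CA
    B ↦ CA
    C ↦ B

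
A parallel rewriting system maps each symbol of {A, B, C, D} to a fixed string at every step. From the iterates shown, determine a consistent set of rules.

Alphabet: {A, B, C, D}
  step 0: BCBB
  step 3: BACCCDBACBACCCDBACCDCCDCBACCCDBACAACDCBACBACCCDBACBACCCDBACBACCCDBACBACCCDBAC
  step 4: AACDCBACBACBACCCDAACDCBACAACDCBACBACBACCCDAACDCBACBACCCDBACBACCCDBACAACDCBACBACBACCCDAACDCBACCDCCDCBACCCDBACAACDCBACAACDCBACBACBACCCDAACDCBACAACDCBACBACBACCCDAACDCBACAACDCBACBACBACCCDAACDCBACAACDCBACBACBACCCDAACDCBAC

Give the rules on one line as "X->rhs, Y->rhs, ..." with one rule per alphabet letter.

  step 3 ⇒ step 4: BACCCDBACBACCCDBACCDCCDCBACCCDBACAACDCBACBACCCDBACBACCCDBACBACCCDBACBACCCDBAC ⇒ AA·CDC·BAC·BAC·BAC·CCD·AA·CDC·BAC·AA·CDC·BAC·BAC·BAC·CCD·AA·CDC·BAC·BAC·CCD·BAC·BAC·CCD·BAC·AA·CDC·BAC·BAC·BAC·CCD·AA·CDC·BAC·CDC·CDC·BAC·CCD·BAC·AA·CDC·BAC·AA·CDC·BAC·BAC·BAC·CCD·AA·CDC·BAC·AA·CDC·BAC·BAC·BAC·CCD·AA·CDC·BAC·AA·CDC·BAC·BAC·BAC·CCD·AA·CDC·BAC·AA·CDC·BAC·BAC·BAC·CCD·AA·CDC·BAC
    A ↦ CDC
    B ↦ AA
    C ↦ BAC
    D ↦ CCD

A->CDC, B->AA, C->BAC, D->CCD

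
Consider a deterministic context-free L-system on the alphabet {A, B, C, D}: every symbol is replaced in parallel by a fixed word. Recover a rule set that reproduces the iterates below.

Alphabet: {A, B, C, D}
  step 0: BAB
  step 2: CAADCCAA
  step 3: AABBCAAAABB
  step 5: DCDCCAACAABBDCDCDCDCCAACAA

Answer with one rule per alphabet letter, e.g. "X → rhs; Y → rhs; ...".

A->B, B->DC, C->AA, D->C

  step 2 ⇒ step 3: CAADCCAA ⇒ AA·B·B·C·AA·AA·B·B
    A ↦ B
    C ↦ AA
    D ↦ C
    B ↦ DC  (constrained at step 0)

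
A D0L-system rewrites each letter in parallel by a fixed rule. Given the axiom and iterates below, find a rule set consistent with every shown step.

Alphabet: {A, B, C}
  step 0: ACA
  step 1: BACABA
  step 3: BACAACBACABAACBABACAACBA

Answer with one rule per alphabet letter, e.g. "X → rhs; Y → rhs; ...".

  step 0 ⇒ step 1: ACA ⇒ BA·CA·BA
    A ↦ BA
    C ↦ CA
    B ↦ AC  (constrained at step 1)

A->BA, B->AC, C->CA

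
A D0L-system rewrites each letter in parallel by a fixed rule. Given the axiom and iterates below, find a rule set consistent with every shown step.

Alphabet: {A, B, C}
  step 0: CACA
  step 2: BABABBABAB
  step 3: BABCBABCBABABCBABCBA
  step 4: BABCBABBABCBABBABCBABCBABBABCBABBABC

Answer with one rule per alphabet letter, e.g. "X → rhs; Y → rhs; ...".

A->BC, B->BA, C->B

  step 3 ⇒ step 4: BABCBABCBABABCBABCBA ⇒ BA·BC·BA·B·BA·BC·BA·B·BA·BC·BA·BC·BA·B·BA·BC·BA·B·BA·BC
    A ↦ BC
    B ↦ BA
    C ↦ B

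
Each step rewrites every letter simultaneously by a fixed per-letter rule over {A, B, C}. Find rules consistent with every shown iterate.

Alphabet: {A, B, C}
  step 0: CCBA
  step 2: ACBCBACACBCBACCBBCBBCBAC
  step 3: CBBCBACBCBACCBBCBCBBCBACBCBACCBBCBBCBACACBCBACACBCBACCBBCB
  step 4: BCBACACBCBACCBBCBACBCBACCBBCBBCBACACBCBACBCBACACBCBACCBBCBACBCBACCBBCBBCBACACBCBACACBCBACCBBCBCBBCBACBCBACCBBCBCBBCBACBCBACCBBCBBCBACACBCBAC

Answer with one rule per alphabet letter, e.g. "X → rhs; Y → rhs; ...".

A->CB, B->AC, C->BCB

  step 3 ⇒ step 4: CBBCBACBCBACCBBCBCBBCBACBCBACCBBCBBCBACACBCBACACBCBACCBBCB ⇒ BCB·AC·AC·BCB·AC·CB·BCB·AC·BCB·AC·CB·BCB·BCB·AC·AC·BCB·AC·BCB·AC·AC·BCB·AC·CB·BCB·AC·BCB·AC·CB·BCB·BCB·AC·AC·BCB·AC·AC·BCB·AC·CB·BCB·CB·BCB·AC·BCB·AC·CB·BCB·CB·BCB·AC·BCB·AC·CB·BCB·BCB·AC·AC·BCB·AC
    A ↦ CB
    B ↦ AC
    C ↦ BCB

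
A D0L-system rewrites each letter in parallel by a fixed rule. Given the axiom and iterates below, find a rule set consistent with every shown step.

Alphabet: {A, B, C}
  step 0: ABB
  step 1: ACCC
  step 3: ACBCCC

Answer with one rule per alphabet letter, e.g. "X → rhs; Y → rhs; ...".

  step 0 ⇒ step 1: ABB ⇒ AC·C·C
    A ↦ AC
    B ↦ C
    C ↦ B  (constrained at step 1)

A->AC, B->C, C->B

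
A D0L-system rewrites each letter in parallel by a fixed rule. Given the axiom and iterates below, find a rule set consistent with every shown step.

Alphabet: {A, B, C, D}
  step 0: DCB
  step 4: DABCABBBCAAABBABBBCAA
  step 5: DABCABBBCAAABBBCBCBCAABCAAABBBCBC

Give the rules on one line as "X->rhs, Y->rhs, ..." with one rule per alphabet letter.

A->BC, B->A, C->BB, D->DA

  step 4 ⇒ step 5: DABCABBBCAAABBABBBCAA ⇒ DA·BC·A·BB·BC·A·A·A·BB·BC·BC·BC·A·A·BC·A·A·A·BB·BC·BC
    A ↦ BC
    B ↦ A
    C ↦ BB
    D ↦ DA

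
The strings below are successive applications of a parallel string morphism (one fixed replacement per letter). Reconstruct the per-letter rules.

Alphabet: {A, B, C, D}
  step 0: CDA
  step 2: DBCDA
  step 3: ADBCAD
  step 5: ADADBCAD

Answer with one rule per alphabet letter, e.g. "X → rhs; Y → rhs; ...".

A->D, B->D, C->BC, D->A

  step 2 ⇒ step 3: DBCDA ⇒ A·D·BC·A·D
    A ↦ D
    B ↦ D
    C ↦ BC
    D ↦ A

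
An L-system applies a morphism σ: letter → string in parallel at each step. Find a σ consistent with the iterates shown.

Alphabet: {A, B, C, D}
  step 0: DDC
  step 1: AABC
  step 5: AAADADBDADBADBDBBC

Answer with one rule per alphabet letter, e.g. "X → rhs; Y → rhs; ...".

  step 0 ⇒ step 1: DDC ⇒ A·A·BC
    C ↦ BC
    D ↦ A
    A ↦ D  (constrained at step 1)
    B ↦ DB  (constrained at step 1)

A->D, B->DB, C->BC, D->A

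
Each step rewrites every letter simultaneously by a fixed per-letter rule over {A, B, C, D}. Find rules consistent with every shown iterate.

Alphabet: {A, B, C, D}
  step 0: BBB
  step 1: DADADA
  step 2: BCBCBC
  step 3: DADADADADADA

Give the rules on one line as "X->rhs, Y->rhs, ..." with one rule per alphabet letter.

A->C, B->DA, C->DA, D->B

  step 2 ⇒ step 3: BCBCBC ⇒ DA·DA·DA·DA·DA·DA
    B ↦ DA
    C ↦ DA
  step 1 ⇒ step 2: DADADA ⇒ B·C·B·C·B·C
    A ↦ C
  step 1 ⇒ step 2: DADADA ⇒ B·C·B·C·B·C
    D ↦ B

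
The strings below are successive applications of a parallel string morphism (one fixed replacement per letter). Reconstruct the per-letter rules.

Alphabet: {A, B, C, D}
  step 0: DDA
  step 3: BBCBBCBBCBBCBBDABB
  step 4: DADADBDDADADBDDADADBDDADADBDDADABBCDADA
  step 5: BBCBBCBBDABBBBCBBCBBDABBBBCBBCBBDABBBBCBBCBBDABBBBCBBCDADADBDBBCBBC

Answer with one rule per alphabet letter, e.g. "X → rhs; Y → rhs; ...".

A->C, B->DA, C->DBD, D->BB

  step 4 ⇒ step 5: DADADBDDADADBDDADADBDDADADBDDADABBCDADA ⇒ BB·C·BB·C·BB·DA·BB·BB·C·BB·C·BB·DA·BB·BB·C·BB·C·BB·DA·BB·BB·C·BB·C·BB·DA·BB·BB·C·BB·C·DA·DA·DBD·BB·C·BB·C
    A ↦ C
    B ↦ DA
    C ↦ DBD
    D ↦ BB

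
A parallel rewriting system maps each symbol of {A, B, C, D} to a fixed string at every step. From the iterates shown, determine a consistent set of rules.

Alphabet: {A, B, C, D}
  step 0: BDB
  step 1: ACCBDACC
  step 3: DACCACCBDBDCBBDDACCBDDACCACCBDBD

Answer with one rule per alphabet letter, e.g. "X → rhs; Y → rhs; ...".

  step 0 ⇒ step 1: BDB ⇒ ACC·BD·ACC
    B ↦ ACC
    D ↦ BD
    A ↦ CBB  (constrained at step 1)
    C ↦ D  (constrained at step 1)

A->CBB, B->ACC, C->D, D->BD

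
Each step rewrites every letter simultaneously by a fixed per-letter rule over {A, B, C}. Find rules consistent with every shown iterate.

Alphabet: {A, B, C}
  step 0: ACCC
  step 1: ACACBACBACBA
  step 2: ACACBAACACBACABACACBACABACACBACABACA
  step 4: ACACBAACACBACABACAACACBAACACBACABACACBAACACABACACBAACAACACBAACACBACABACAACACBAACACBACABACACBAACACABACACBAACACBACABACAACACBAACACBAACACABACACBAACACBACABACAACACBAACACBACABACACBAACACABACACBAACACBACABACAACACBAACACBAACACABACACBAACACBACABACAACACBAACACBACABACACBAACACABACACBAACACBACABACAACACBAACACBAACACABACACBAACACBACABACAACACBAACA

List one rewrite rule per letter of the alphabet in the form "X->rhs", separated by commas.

A->ACA, B->CAB, C->CBA

  step 1 ⇒ step 2: ACACBACBACBA ⇒ ACA·CBA·ACA·CBA·CAB·ACA·CBA·CAB·ACA·CBA·CAB·ACA
    A ↦ ACA
    B ↦ CAB
    C ↦ CBA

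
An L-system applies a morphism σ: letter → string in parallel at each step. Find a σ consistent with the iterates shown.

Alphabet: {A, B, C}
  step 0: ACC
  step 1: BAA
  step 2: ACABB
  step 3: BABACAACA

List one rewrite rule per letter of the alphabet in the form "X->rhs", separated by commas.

  step 2 ⇒ step 3: ACABB ⇒ B·A·B·ACA·ACA
    A ↦ B
    B ↦ ACA
    C ↦ A

A->B, B->ACA, C->A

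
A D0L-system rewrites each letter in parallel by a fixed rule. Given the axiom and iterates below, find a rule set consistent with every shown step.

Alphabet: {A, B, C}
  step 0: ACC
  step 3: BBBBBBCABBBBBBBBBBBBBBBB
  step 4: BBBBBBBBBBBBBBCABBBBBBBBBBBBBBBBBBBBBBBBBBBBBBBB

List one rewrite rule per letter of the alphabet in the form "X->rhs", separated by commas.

A->CA, B->BB, C->BB

  step 3 ⇒ step 4: BBBBBBCABBBBBBBBBBBBBBBB ⇒ BB·BB·BB·BB·BB·BB·BB·CA·BB·BB·BB·BB·BB·BB·BB·BB·BB·BB·BB·BB·BB·BB·BB·BB
    A ↦ CA
    B ↦ BB
    C ↦ BB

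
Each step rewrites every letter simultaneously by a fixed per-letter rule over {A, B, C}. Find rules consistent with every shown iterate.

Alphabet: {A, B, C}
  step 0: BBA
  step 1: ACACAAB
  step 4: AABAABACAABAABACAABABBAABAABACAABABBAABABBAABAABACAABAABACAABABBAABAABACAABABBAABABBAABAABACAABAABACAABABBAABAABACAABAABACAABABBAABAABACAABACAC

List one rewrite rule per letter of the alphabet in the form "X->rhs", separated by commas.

A->AAB, B->AC, C->ABB

  step 0 ⇒ step 1: BBA ⇒ AC·AC·AAB
    A ↦ AAB
    B ↦ AC
    C ↦ ABB  (constrained at step 1)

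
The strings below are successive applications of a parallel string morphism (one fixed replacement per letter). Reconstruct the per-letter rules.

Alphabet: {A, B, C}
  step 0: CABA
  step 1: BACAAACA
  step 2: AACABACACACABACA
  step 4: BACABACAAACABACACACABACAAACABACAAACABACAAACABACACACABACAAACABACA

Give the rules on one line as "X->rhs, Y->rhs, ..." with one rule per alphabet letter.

A->CA, B->AA, C->BA

  step 1 ⇒ step 2: BACAAACA ⇒ AA·CA·BA·CA·CA·CA·BA·CA
    A ↦ CA
    B ↦ AA
    C ↦ BA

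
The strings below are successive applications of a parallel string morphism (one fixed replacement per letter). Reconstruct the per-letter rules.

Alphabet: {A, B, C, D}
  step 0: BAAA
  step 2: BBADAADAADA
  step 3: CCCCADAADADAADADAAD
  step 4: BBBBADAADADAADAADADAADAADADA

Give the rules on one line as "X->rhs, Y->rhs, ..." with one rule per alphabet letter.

A->AD, B->CC, C->B, D->A

  step 3 ⇒ step 4: CCCCADAADADAADADAAD ⇒ B·B·B·B·AD·A·AD·AD·A·AD·A·AD·AD·A·AD·A·AD·AD·A
    A ↦ AD
    C ↦ B
    D ↦ A
  step 2 ⇒ step 3: BBADAADAADA ⇒ CC·CC·AD·A·AD·AD·A·AD·AD·A·AD
    B ↦ CC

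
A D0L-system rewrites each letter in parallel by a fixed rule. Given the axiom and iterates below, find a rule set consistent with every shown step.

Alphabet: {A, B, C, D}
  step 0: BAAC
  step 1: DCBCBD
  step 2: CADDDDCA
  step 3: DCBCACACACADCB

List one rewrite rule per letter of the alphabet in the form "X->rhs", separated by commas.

  step 2 ⇒ step 3: CADDDDCA ⇒ D·CB·CA·CA·CA·CA·D·CB
    A ↦ CB
    C ↦ D
    D ↦ CA
  step 0 ⇒ step 1: BAAC ⇒ D·CB·CB·D
    B ↦ D

A->CB, B->D, C->D, D->CA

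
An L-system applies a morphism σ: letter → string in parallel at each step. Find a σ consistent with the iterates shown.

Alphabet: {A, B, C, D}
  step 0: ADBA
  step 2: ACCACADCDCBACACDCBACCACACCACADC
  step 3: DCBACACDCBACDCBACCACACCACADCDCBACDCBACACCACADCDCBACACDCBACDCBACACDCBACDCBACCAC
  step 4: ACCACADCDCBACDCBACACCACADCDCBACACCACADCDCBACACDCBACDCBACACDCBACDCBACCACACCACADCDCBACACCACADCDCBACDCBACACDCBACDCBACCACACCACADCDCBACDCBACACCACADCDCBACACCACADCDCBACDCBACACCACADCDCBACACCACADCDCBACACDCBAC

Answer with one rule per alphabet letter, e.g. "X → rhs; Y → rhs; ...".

A->DCB, B->ADC, C->AC, D->ACC

  step 3 ⇒ step 4: DCBACACDCBACDCBACCACACCACADCDCBACDCBACACCACADCDCBACACDCBACDCBACACDCBACDCBACCAC ⇒ ACC·AC·ADC·DCB·AC·DCB·AC·ACC·AC·ADC·DCB·AC·ACC·AC·ADC·DCB·AC·AC·DCB·AC·DCB·AC·AC·DCB·AC·DCB·ACC·AC·ACC·AC·ADC·DCB·AC·ACC·AC·ADC·DCB·AC·DCB·AC·AC·DCB·AC·DCB·ACC·AC·ACC·AC·ADC·DCB·AC·DCB·AC·ACC·AC·ADC·DCB·AC·ACC·AC·ADC·DCB·AC·DCB·AC·ACC·AC·ADC·DCB·AC·ACC·AC·ADC·DCB·AC·AC·DCB·AC
    A ↦ DCB
    B ↦ ADC
    C ↦ AC
    D ↦ ACC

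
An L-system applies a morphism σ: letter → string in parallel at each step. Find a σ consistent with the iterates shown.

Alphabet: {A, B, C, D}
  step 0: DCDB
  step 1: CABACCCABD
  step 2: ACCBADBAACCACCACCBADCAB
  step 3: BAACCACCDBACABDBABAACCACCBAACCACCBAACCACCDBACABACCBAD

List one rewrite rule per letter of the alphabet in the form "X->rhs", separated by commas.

A->BA, B->D, C->ACC, D->CAB

  step 2 ⇒ step 3: ACCBADBAACCACCACCBADCAB ⇒ BA·ACC·ACC·D·BA·CAB·D·BA·BA·ACC·ACC·BA·ACC·ACC·BA·ACC·ACC·D·BA·CAB·ACC·BA·D
    A ↦ BA
    B ↦ D
    C ↦ ACC
    D ↦ CAB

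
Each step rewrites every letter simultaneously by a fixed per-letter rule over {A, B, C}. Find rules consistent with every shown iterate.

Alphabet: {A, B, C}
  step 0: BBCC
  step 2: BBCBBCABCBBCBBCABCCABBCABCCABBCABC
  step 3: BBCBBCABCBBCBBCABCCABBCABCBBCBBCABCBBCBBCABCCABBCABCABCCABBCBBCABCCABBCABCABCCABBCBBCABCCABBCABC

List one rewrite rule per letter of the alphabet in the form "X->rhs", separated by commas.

A->CA, B->BBC, C->ABC

  step 2 ⇒ step 3: BBCBBCABCBBCBBCABCCABBCABCCABBCABC ⇒ BBC·BBC·ABC·BBC·BBC·ABC·CA·BBC·ABC·BBC·BBC·ABC·BBC·BBC·ABC·CA·BBC·ABC·ABC·CA·BBC·BBC·ABC·CA·BBC·ABC·ABC·CA·BBC·BBC·ABC·CA·BBC·ABC
    A ↦ CA
    B ↦ BBC
    C ↦ ABC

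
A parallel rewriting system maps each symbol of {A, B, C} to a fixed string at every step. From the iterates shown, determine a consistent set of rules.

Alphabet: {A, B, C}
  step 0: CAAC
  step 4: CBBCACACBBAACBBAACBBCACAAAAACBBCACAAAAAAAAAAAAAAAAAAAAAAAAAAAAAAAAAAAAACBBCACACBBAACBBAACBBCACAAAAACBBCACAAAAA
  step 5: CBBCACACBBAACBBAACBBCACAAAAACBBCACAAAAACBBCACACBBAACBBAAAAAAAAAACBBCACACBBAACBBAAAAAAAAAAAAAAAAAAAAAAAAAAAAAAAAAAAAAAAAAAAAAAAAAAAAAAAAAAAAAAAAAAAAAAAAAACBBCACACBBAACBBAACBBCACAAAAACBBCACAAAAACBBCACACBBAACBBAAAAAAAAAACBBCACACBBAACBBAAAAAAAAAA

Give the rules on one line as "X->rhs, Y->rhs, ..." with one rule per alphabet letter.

A->AA, B->CA, C->CBB

  step 4 ⇒ step 5: CBBCACACBBAACBBAACBBCACAAAAACBBCACAAAAAAAAAAAAAAAAAAAAAAAAAAAAAAAAAAAAACBBCACACBBAACBBAACBBCACAAAAACBBCACAAAAA ⇒ CBB·CA·CA·CBB·AA·CBB·AA·CBB·CA·CA·AA·AA·CBB·CA·CA·AA·AA·CBB·CA·CA·CBB·AA·CBB·AA·AA·AA·AA·AA·CBB·CA·CA·CBB·AA·CBB·AA·AA·AA·AA·AA·AA·AA·AA·AA·AA·AA·AA·AA·AA·AA·AA·AA·AA·AA·AA·AA·AA·AA·AA·AA·AA·AA·AA·AA·AA·AA·AA·AA·AA·AA·AA·AA·CBB·CA·CA·CBB·AA·CBB·AA·CBB·CA·CA·AA·AA·CBB·CA·CA·AA·AA·CBB·CA·CA·CBB·AA·CBB·AA·AA·AA·AA·AA·CBB·CA·CA·CBB·AA·CBB·AA·AA·AA·AA·AA
    A ↦ AA
    B ↦ CA
    C ↦ CBB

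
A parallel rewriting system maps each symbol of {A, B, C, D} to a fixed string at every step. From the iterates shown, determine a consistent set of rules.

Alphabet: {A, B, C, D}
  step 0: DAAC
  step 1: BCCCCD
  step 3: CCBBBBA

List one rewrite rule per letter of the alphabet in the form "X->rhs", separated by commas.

A->CC, B->A, C->D, D->B

  step 0 ⇒ step 1: DAAC ⇒ B·CC·CC·D
    A ↦ CC
    C ↦ D
    D ↦ B
    B ↦ A  (constrained at step 1)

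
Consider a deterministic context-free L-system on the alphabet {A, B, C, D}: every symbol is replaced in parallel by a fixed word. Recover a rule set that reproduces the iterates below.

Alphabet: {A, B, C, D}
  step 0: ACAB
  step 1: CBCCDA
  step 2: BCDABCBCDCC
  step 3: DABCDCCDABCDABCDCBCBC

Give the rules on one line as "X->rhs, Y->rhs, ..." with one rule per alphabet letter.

  step 2 ⇒ step 3: BCDABCBCDCC ⇒ DA·BC·DC·C·DA·BC·DA·BC·DC·BC·BC
    A ↦ C
    B ↦ DA
    C ↦ BC
    D ↦ DC

A->C, B->DA, C->BC, D->DC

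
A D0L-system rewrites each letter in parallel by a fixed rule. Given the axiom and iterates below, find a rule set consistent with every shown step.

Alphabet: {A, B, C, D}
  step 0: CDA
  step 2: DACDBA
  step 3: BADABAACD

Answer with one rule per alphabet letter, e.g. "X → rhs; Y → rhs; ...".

  step 2 ⇒ step 3: DACDBA ⇒ BA·D·A·BA·AC·D
    A ↦ D
    B ↦ AC
    C ↦ A
    D ↦ BA

A->D, B->AC, C->A, D->BA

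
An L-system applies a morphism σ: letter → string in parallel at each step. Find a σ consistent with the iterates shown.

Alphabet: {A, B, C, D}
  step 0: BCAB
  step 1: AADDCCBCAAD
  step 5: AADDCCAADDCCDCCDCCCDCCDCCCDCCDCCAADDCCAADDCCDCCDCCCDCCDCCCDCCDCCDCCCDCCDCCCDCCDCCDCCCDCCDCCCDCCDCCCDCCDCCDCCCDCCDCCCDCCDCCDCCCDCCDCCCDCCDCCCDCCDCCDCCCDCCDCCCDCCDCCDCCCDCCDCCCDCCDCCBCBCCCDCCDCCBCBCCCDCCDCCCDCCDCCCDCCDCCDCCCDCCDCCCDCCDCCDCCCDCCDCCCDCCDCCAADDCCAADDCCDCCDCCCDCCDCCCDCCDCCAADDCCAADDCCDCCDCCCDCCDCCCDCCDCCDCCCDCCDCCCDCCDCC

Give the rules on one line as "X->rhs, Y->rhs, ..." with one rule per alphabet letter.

  step 0 ⇒ step 1: BCAB ⇒ AAD·DCC·BC·AAD
    A ↦ BC
    B ↦ AAD
    C ↦ DCC
    D ↦ C  (constrained at step 1)

A->BC, B->AAD, C->DCC, D->C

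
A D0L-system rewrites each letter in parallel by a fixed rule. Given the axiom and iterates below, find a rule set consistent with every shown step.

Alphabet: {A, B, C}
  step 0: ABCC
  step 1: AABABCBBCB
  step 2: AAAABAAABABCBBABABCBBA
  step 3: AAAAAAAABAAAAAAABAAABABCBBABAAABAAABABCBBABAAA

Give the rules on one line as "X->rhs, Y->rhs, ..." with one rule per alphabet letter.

A->AA, B->BA, C->BCB

  step 2 ⇒ step 3: AAAABAAABABCBBABABCBBA ⇒ AA·AA·AA·AA·BA·AA·AA·AA·BA·AA·BA·BCB·BA·BA·AA·BA·AA·BA·BCB·BA·BA·AA
    A ↦ AA
    B ↦ BA
    C ↦ BCB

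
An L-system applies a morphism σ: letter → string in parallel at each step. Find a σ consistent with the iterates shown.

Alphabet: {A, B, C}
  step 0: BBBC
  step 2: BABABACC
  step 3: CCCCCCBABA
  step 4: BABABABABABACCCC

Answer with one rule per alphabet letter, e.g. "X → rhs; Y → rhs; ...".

A->C, B->C, C->BA

  step 3 ⇒ step 4: CCCCCCBABA ⇒ BA·BA·BA·BA·BA·BA·C·C·C·C
    A ↦ C
    B ↦ C
    C ↦ BA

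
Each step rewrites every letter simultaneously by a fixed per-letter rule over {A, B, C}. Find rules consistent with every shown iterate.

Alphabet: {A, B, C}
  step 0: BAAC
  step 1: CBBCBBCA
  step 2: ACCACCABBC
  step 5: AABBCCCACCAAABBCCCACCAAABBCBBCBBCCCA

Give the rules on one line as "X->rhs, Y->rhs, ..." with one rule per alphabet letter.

  step 1 ⇒ step 2: CBBCBBCA ⇒ A·C·C·A·C·C·A·BBC
    A ↦ BBC
    B ↦ C
    C ↦ A

A->BBC, B->C, C->A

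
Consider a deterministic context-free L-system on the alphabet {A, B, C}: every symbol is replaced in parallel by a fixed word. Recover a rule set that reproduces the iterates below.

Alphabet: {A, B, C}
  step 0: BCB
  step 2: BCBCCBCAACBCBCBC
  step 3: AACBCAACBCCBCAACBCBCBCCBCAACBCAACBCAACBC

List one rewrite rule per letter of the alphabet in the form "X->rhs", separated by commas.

  step 2 ⇒ step 3: BCBCCBCAACBCBCBC ⇒ AA·CBC·AA·CBC·CBC·AA·CBC·BC·BC·CBC·AA·CBC·AA·CBC·AA·CBC
    A ↦ BC
    B ↦ AA
    C ↦ CBC

A->BC, B->AA, C->CBC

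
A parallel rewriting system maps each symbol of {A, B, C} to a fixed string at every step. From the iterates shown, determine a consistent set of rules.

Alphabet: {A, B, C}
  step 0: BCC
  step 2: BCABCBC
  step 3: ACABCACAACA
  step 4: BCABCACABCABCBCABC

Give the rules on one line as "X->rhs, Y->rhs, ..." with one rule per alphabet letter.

A->BC, B->AC, C->A

  step 3 ⇒ step 4: ACABCACAACA ⇒ BC·A·BC·AC·A·BC·A·BC·BC·A·BC
    A ↦ BC
    B ↦ AC
    C ↦ A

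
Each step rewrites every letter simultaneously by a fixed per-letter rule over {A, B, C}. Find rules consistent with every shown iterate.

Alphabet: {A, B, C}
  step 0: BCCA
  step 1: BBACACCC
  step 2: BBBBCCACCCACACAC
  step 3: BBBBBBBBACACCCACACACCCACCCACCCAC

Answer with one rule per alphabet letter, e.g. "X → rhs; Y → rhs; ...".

A->CC, B->BB, C->AC

  step 2 ⇒ step 3: BBBBCCACCCACACAC ⇒ BB·BB·BB·BB·AC·AC·CC·AC·AC·AC·CC·AC·CC·AC·CC·AC
    A ↦ CC
    B ↦ BB
    C ↦ AC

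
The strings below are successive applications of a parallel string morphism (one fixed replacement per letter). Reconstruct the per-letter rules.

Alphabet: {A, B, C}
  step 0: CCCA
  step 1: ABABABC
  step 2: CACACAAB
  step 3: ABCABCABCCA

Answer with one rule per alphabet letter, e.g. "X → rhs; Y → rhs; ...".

  step 2 ⇒ step 3: CACACAAB ⇒ AB·C·AB·C·AB·C·C·A
    A ↦ C
    B ↦ A
    C ↦ AB

A->C, B->A, C->AB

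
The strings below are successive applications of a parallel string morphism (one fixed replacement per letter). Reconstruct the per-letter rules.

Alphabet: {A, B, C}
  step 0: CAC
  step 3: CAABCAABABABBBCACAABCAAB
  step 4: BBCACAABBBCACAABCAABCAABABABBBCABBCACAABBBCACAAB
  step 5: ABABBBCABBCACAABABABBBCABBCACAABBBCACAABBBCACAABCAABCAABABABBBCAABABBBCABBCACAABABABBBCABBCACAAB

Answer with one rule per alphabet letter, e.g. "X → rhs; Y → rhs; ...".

A->CA, B->AB, C->BB

  step 4 ⇒ step 5: BBCACAABBBCACAABCAABCAABABABBBCABBCACAABBBCACAAB ⇒ AB·AB·BB·CA·BB·CA·CA·AB·AB·AB·BB·CA·BB·CA·CA·AB·BB·CA·CA·AB·BB·CA·CA·AB·CA·AB·CA·AB·AB·AB·BB·CA·AB·AB·BB·CA·BB·CA·CA·AB·AB·AB·BB·CA·BB·CA·CA·AB
    A ↦ CA
    B ↦ AB
    C ↦ BB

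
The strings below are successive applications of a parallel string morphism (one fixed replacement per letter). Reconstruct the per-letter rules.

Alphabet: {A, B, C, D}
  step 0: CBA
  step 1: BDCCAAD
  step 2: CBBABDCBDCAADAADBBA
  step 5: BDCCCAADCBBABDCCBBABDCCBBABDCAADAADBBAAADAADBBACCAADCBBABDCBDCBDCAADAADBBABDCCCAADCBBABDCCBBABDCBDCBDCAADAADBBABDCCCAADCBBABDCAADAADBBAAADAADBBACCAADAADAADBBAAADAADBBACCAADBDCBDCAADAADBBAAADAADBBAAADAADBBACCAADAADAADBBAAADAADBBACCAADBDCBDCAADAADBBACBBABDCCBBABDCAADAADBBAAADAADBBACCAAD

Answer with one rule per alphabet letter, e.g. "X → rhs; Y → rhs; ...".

  step 1 ⇒ step 2: BDCCAAD ⇒ C·BBA·BDC·BDC·AAD·AAD·BBA
    A ↦ AAD
    B ↦ C
    C ↦ BDC
    D ↦ BBA

A->AAD, B->C, C->BDC, D->BBA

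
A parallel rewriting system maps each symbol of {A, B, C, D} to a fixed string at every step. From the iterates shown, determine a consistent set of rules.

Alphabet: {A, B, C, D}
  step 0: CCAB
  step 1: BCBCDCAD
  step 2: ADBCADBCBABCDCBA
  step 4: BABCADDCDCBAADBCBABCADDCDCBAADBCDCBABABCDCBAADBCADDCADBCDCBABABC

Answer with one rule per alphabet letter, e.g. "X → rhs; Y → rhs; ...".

A->DC, B->AD, C->BC, D->BA

  step 1 ⇒ step 2: BCBCDCAD ⇒ AD·BC·AD·BC·BA·BC·DC·BA
    A ↦ DC
    B ↦ AD
    C ↦ BC
    D ↦ BA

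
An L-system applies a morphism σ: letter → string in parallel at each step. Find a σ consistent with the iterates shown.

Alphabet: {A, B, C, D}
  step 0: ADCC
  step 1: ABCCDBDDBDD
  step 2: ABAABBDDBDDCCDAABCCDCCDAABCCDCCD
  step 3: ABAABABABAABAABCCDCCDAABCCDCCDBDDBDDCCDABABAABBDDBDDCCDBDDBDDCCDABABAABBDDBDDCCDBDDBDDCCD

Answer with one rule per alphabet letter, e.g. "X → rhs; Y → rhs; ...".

  step 2 ⇒ step 3: ABAABBDDBDDCCDAABCCDCCDAABCCDCCD ⇒ AB·AAB·AB·AB·AAB·AAB·CCD·CCD·AAB·CCD·CCD·BDD·BDD·CCD·AB·AB·AAB·BDD·BDD·CCD·BDD·BDD·CCD·AB·AB·AAB·BDD·BDD·CCD·BDD·BDD·CCD
    A ↦ AB
    B ↦ AAB
    C ↦ BDD
    D ↦ CCD

A->AB, B->AAB, C->BDD, D->CCD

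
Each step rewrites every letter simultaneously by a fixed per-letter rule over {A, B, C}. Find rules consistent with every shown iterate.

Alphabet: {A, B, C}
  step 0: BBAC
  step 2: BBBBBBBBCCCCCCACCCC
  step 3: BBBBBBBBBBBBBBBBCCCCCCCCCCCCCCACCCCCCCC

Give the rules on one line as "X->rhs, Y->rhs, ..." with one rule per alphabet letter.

A->CCA, B->BB, C->CC

  step 2 ⇒ step 3: BBBBBBBBCCCCCCACCCC ⇒ BB·BB·BB·BB·BB·BB·BB·BB·CC·CC·CC·CC·CC·CC·CCA·CC·CC·CC·CC
    A ↦ CCA
    B ↦ BB
    C ↦ CC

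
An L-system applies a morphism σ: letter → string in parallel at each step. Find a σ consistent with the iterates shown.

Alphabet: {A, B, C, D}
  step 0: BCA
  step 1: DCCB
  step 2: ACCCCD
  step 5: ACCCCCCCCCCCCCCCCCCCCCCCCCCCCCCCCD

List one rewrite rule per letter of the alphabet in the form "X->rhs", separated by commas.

  step 1 ⇒ step 2: DCCB ⇒ A·CC·CC·D
    B ↦ D
    C ↦ CC
    D ↦ A
  step 0 ⇒ step 1: BCA ⇒ D·CC·B
    A ↦ B

A->B, B->D, C->CC, D->A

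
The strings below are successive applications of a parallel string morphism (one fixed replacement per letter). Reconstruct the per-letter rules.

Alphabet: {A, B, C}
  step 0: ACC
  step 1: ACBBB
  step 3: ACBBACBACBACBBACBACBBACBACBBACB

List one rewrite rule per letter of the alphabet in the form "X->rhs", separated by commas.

  step 0 ⇒ step 1: ACC ⇒ ACB·B·B
    A ↦ ACB
    C ↦ B
    B ↦ ACB  (constrained at step 1)

A->ACB, B->ACB, C->B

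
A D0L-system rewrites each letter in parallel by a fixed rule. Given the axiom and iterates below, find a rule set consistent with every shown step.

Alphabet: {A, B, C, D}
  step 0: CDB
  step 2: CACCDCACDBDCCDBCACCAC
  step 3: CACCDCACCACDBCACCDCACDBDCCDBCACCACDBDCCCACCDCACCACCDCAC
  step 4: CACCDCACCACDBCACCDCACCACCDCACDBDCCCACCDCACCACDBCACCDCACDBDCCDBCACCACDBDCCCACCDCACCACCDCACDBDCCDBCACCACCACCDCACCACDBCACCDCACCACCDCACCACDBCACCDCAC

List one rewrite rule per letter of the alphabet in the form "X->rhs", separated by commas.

  step 3 ⇒ step 4: CACCDCACCACDBCACCDCACDBDCCDBCACCACDBDCCCACCDCACCACCDCAC ⇒ CAC·CD·CAC·CAC·DB·CAC·CD·CAC·CAC·CD·CAC·DB·DCC·CAC·CD·CAC·CAC·DB·CAC·CD·CAC·DB·DCC·DB·CAC·CAC·DB·DCC·CAC·CD·CAC·CAC·CD·CAC·DB·DCC·DB·CAC·CAC·CAC·CD·CAC·CAC·DB·CAC·CD·CAC·CAC·CD·CAC·CAC·DB·CAC·CD·CAC
    A ↦ CD
    B ↦ DCC
    C ↦ CAC
    D ↦ DB

A->CD, B->DCC, C->CAC, D->DB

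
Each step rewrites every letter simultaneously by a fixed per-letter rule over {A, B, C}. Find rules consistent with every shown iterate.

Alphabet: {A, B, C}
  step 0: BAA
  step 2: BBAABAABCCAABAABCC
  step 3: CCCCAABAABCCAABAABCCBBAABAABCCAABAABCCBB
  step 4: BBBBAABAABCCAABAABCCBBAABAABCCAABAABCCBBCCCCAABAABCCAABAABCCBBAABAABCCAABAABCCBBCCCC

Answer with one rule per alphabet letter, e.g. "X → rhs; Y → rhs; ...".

A->AAB, B->CC, C->B

  step 3 ⇒ step 4: CCCCAABAABCCAABAABCCBBAABAABCCAABAABCCBB ⇒ B·B·B·B·AAB·AAB·CC·AAB·AAB·CC·B·B·AAB·AAB·CC·AAB·AAB·CC·B·B·CC·CC·AAB·AAB·CC·AAB·AAB·CC·B·B·AAB·AAB·CC·AAB·AAB·CC·B·B·CC·CC
    A ↦ AAB
    B ↦ CC
    C ↦ B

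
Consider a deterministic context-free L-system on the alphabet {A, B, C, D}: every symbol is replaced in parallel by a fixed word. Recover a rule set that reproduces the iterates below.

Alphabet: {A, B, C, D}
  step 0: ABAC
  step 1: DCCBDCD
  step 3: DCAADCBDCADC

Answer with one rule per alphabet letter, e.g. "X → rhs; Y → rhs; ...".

A->DC, B->CB, C->D, D->A

  step 0 ⇒ step 1: ABAC ⇒ DC·CB·DC·D
    A ↦ DC
    B ↦ CB
    C ↦ D
    D ↦ A  (constrained at step 1)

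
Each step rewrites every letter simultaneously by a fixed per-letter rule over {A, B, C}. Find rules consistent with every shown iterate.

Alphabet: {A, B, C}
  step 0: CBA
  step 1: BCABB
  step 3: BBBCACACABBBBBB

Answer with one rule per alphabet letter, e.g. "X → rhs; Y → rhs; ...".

A->BB, B->CA, C->B

  step 0 ⇒ step 1: CBA ⇒ B·CA·BB
    A ↦ BB
    B ↦ CA
    C ↦ B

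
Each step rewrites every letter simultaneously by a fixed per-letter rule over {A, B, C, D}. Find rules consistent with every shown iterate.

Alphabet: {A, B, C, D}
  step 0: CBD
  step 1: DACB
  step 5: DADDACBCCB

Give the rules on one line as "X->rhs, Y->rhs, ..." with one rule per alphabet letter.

A->C, B->A, C->D, D->CB

  step 0 ⇒ step 1: CBD ⇒ D·A·CB
    B ↦ A
    C ↦ D
    D ↦ CB
    A ↦ C  (constrained at step 1)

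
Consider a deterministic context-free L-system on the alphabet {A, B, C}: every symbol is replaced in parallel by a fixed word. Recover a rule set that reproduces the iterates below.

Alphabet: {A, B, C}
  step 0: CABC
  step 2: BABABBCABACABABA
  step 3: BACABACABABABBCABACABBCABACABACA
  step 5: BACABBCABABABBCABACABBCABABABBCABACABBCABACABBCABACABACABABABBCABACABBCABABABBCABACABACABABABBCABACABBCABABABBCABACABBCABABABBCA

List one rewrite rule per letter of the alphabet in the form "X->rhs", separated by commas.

A->CA, B->BA, C->BB

  step 2 ⇒ step 3: BABABBCABACABABA ⇒ BA·CA·BA·CA·BA·BA·BB·CA·BA·CA·BB·CA·BA·CA·BA·CA
    A ↦ CA
    B ↦ BA
    C ↦ BB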